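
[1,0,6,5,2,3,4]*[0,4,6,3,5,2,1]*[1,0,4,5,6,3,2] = [6,1,0,4,2,5,3]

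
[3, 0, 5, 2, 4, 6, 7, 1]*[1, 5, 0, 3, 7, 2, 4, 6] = [3, 1, 2, 0, 7, 4, 6, 5]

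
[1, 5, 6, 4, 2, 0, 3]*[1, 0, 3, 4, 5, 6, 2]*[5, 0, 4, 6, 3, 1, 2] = [5, 2, 4, 1, 6, 0, 3]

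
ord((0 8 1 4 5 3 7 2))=8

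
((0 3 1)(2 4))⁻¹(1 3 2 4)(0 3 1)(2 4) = (0 1 4 2)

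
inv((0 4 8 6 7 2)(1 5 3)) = (0 2 7 6 8 4)(1 3 5)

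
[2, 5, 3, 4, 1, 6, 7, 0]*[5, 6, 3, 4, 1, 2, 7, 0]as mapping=[0→3, 1→2, 2→4, 3→1, 4→6, 5→7, 6→0, 7→5]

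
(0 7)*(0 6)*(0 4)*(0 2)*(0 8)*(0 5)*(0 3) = (0 7 6 4 2 8 5 3)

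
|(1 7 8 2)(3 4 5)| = 12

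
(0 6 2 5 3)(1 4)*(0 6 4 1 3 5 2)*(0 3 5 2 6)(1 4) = (0 1 4 5 2 6 3)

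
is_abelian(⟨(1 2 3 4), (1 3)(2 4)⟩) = yes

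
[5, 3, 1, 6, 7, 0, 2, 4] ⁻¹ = [5, 2, 6, 1, 7, 0, 3, 4] 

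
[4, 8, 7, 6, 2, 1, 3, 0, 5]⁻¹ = [7, 5, 4, 6, 0, 8, 3, 2, 1]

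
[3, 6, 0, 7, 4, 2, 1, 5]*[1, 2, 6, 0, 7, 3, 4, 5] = [0, 4, 1, 5, 7, 6, 2, 3]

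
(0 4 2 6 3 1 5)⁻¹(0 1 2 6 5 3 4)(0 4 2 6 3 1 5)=(0 1 2 4 5 6 3)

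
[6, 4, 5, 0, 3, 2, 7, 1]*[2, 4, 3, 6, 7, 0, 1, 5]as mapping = [0→1, 1→7, 2→0, 3→2, 4→6, 5→3, 6→5, 7→4]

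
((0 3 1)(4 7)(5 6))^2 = (0 1 3)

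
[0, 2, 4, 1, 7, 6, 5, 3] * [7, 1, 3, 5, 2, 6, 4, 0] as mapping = [0→7, 1→3, 2→2, 3→1, 4→0, 5→4, 6→6, 7→5] 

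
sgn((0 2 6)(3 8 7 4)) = -1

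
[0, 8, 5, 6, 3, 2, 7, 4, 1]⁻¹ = [0, 8, 5, 4, 7, 2, 3, 6, 1]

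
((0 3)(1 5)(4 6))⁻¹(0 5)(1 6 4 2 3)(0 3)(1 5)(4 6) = (0 5 4 6 2)(1 3)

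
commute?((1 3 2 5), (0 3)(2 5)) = no:(1 3 2 5) * (0 3)(2 5) = (0 3 5 1), (0 3)(2 5) * (1 3 2 5) = (0 2 1 3)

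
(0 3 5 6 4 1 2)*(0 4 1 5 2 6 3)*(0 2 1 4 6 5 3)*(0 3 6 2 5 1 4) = (0 5 3 4 6)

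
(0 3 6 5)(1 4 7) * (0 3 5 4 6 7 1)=(0 5 3 7)(1 6 4)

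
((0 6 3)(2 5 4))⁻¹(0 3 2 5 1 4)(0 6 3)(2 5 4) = (0 5 4 1 2 6)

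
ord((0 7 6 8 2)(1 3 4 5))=20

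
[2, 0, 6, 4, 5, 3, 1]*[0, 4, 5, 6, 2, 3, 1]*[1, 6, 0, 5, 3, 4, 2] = [4, 1, 6, 0, 5, 2, 3]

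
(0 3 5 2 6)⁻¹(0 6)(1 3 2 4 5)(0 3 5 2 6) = (0 3)(1 5 6 4 2)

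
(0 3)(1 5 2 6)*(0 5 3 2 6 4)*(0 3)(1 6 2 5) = (0 5 2 4 3 1)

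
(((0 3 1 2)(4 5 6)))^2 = (0 1)(2 3)(4 6 5)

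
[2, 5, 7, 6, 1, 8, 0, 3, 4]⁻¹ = [6, 4, 0, 7, 8, 1, 3, 2, 5]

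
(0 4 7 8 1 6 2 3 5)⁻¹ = (0 5 3 2 6 1 8 7 4)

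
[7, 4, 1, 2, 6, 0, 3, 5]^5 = [5, 1, 2, 3, 4, 7, 6, 0]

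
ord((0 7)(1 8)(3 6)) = 2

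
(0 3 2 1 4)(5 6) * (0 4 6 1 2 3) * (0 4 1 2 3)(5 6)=(0 4 1 5 2 3)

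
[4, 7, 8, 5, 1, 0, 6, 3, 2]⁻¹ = [5, 4, 8, 7, 0, 3, 6, 1, 2]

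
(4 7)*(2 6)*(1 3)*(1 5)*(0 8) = (0 8)(1 3 5)(2 6)(4 7)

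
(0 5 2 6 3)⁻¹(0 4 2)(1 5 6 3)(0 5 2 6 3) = (0 1 2 3)(4 6 5)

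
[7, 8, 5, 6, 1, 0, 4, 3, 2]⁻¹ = [5, 4, 8, 7, 6, 2, 3, 0, 1]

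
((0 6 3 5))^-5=(0 5 3 6)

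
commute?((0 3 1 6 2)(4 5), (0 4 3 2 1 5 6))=no:(0 3 1 6 2)(4 5)*(0 4 3 2 1 5 6)=(0 2 4 6 1)(3 5), (0 4 3 2 1 5 6)*(0 3 1 6 2)(4 5)=(0 5 2 6 3)(1 4)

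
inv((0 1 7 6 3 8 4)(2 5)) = (0 4 8 3 6 7 1)(2 5)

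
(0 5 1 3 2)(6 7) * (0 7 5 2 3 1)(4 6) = (0 2 7 4 6 5)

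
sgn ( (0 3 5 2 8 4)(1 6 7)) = -1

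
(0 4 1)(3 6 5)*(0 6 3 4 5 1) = (0 5 4)(1 6)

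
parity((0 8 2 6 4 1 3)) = even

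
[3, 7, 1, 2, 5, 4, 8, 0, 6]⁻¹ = [7, 2, 3, 0, 5, 4, 8, 1, 6]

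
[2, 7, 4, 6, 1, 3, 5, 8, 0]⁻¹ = [8, 4, 0, 5, 2, 6, 3, 1, 7]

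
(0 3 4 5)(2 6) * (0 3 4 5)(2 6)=(0 4)(3 5)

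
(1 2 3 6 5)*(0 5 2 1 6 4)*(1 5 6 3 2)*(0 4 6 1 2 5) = (0 1)(2 5 3 6)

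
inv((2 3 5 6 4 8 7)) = (2 7 8 4 6 5 3)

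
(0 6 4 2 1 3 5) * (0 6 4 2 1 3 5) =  (0 4 1 5 6 2 3)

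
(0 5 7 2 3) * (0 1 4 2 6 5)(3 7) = (1 4 2 7 6 5 3)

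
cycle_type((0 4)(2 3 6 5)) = 2.4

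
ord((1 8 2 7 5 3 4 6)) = 8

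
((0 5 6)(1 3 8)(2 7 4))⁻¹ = (0 6 5)(1 8 3)(2 4 7)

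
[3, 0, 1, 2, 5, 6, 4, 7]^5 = [3, 0, 1, 2, 6, 4, 5, 7]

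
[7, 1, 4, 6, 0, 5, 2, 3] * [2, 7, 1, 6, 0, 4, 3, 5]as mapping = [0→5, 1→7, 2→0, 3→3, 4→2, 5→4, 6→1, 7→6]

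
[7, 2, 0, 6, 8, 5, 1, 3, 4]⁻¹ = [2, 6, 1, 7, 8, 5, 3, 0, 4]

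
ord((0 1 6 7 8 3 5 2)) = 8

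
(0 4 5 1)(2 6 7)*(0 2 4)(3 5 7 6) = (1 2 3 5)(4 7)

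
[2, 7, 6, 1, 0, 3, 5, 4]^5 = [1, 6, 7, 2, 3, 0, 4, 5]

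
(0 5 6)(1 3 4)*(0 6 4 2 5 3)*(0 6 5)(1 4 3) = (0 1 6 5 3 2)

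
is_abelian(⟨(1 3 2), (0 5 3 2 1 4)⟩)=no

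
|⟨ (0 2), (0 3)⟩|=6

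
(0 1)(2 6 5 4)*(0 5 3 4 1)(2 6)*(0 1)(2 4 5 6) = (0 1 6 3 5)(2 4)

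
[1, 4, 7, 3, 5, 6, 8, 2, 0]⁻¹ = [8, 0, 7, 3, 1, 4, 5, 2, 6]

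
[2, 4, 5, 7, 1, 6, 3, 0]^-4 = [5, 1, 6, 0, 4, 3, 7, 2]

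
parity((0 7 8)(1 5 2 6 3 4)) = odd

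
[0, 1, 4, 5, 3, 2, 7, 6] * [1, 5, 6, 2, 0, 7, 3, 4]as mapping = [0→1, 1→5, 2→0, 3→7, 4→2, 5→6, 6→4, 7→3]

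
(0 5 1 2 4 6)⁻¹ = (0 6 4 2 1 5)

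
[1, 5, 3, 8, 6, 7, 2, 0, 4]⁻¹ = [7, 0, 6, 2, 8, 1, 4, 5, 3]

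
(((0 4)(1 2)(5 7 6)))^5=(0 4)(1 2)(5 6 7)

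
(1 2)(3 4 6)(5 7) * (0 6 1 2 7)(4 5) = (0 6 3 5)(1 7 4)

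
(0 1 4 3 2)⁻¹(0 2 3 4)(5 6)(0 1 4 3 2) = (0 2 3 1)(5 6)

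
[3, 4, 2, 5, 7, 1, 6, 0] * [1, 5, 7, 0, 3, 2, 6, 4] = [0, 3, 7, 2, 4, 5, 6, 1]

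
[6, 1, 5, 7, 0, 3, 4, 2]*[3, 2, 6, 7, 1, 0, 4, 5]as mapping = [0→4, 1→2, 2→0, 3→5, 4→3, 5→7, 6→1, 7→6]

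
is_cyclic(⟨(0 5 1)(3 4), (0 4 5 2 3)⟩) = no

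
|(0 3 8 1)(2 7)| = 4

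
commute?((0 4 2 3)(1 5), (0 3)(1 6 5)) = no:(0 4 2 3)(1 5) * (0 3)(1 6 5) = (0 4 2)(5 6), (0 3)(1 6 5) * (0 4 2 3)(1 5) = (1 6)(2 3 4)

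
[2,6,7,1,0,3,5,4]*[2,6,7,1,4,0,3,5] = [7,3,5,6,2,1,0,4]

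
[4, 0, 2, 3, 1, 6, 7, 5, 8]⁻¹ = [1, 4, 2, 3, 0, 7, 5, 6, 8]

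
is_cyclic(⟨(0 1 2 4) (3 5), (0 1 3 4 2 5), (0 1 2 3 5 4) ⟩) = no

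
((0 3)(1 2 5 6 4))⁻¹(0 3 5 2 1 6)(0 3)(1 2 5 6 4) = (0 6 5 2 4 3)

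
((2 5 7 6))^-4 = ()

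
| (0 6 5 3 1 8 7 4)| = 8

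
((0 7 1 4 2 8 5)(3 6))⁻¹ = (0 5 8 2 4 1 7)(3 6)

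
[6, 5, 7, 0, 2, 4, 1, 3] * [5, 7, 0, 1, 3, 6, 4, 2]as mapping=[0→4, 1→6, 2→2, 3→5, 4→0, 5→3, 6→7, 7→1]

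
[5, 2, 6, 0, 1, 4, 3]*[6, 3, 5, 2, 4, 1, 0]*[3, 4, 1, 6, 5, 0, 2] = [4, 0, 3, 2, 6, 5, 1]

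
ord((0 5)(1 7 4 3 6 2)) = 6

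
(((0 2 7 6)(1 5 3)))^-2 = (0 7)(1 5 3)(2 6)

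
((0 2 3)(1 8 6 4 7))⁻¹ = (0 3 2)(1 7 4 6 8)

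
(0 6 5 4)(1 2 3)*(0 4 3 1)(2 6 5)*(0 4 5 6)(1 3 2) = (0 6 1)(2 3 4 5)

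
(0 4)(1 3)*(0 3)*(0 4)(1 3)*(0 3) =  (0 3)(1 4)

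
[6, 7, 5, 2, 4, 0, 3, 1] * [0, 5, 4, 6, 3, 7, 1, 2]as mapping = [0→1, 1→2, 2→7, 3→4, 4→3, 5→0, 6→6, 7→5]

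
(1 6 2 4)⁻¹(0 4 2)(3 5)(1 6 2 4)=(0 1 4)(3 5)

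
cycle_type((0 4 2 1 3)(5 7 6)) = 3.5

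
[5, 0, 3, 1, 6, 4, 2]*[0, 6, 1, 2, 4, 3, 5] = [3, 0, 2, 6, 5, 4, 1]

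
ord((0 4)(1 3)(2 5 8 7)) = 4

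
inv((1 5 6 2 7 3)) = (1 3 7 2 6 5)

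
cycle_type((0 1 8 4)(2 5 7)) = 3.4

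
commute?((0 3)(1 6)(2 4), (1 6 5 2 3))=no:(0 3)(1 6)(2 4)*(1 6 5 2 3)=(0 1 5 2 4 3), (1 6 5 2 3)*(0 3)(1 6)(2 4)=(0 3 6 5 4 2)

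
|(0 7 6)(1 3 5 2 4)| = 15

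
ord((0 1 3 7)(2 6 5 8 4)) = 20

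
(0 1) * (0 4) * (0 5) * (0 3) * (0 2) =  (0 1 4 5 3 2)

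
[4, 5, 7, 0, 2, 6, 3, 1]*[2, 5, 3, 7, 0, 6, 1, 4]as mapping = [0→0, 1→6, 2→4, 3→2, 4→3, 5→1, 6→7, 7→5]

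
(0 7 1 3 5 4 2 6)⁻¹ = (0 6 2 4 5 3 1 7)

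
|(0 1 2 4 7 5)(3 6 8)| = 6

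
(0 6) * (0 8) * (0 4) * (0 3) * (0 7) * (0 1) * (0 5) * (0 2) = (0 6 8 4 3 7 1 5 2)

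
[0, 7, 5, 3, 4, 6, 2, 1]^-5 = [0, 7, 5, 3, 4, 6, 2, 1]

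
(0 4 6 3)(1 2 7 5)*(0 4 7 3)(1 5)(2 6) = (0 7 1 6)(2 3 4)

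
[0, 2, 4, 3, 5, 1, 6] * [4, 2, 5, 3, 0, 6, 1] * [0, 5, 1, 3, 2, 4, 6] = [2, 4, 0, 3, 6, 1, 5]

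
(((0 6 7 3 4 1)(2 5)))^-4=(0 7 4)(1 6 3)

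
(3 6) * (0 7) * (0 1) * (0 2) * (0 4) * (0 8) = (0 7 1 2 4 8)(3 6)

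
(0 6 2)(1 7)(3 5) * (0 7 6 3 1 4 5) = (0 3)(1 6 2 7 4 5)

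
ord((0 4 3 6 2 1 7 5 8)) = 9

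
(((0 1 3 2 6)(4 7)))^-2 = (0 2 1 6 3)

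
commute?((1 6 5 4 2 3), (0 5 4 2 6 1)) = no:(1 6 5 4 2 3)*(0 5 4 2 6 1) = (0 5 2 3)(4 6), (0 5 4 2 6 1)*(1 6 5 4 2 3) = (0 4 3 1)(2 5)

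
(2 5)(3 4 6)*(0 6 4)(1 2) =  (0 6 3)(1 2 5)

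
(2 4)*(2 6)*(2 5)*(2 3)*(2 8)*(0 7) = (0 7)(2 4 6 5 3 8)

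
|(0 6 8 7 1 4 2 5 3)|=9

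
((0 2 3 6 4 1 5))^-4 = (0 6 5 3 1 2 4)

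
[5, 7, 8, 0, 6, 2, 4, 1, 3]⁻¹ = [3, 7, 5, 8, 6, 0, 4, 1, 2]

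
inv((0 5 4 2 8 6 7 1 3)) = (0 3 1 7 6 8 2 4 5)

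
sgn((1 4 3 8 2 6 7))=1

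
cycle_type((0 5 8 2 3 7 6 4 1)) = 9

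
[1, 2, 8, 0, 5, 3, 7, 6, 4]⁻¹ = [3, 0, 1, 5, 8, 4, 7, 6, 2]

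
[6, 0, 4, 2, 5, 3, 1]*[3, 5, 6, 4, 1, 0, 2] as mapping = [0→2, 1→3, 2→1, 3→6, 4→0, 5→4, 6→5] 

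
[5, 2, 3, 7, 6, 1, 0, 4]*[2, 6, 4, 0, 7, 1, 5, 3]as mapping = [0→1, 1→4, 2→0, 3→3, 4→5, 5→6, 6→2, 7→7]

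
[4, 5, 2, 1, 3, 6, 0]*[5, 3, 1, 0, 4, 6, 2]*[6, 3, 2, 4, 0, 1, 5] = [0, 5, 3, 4, 6, 2, 1]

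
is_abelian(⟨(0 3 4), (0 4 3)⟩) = yes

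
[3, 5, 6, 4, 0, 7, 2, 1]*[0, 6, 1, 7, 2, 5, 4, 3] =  [7, 5, 4, 2, 0, 3, 1, 6]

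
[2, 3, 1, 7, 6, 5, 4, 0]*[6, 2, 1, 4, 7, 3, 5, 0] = [1, 4, 2, 0, 5, 3, 7, 6]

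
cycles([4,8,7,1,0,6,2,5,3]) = (0 4)(1 8 3)(2 7 5 6)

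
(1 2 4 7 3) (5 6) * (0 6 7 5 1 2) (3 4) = (0 6 1) (2 3) (4 5 7) 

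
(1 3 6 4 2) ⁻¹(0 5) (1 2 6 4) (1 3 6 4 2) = (0 5) (1 4 2 3) 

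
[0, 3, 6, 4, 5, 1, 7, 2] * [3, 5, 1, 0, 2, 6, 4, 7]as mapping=[0→3, 1→0, 2→4, 3→2, 4→6, 5→5, 6→7, 7→1]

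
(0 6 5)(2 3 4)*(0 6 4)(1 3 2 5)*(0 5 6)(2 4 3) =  (0 3 5)(1 2 4 6)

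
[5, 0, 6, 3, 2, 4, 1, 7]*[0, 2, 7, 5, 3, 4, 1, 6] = [4, 0, 1, 5, 7, 3, 2, 6]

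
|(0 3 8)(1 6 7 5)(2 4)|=12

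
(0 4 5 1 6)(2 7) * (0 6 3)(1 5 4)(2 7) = (0 1 3)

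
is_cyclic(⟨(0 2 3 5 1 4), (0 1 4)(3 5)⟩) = no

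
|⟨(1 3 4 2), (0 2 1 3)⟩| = 120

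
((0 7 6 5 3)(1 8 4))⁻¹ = (0 3 5 6 7)(1 4 8)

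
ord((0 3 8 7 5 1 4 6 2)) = 9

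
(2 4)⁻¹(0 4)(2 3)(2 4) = (0 2)(3 4)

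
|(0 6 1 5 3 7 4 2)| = 8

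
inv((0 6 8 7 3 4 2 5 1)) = (0 1 5 2 4 3 7 8 6)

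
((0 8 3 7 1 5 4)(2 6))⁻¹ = (0 4 5 1 7 3 8)(2 6)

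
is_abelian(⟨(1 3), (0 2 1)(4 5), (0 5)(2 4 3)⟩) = no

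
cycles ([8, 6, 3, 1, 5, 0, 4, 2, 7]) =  (0 8 7 2 3 1 6 4 5)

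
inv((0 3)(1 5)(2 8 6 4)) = (0 3)(1 5)(2 4 6 8)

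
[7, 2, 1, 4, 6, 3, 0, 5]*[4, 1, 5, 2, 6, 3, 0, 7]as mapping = [0→7, 1→5, 2→1, 3→6, 4→0, 5→2, 6→4, 7→3]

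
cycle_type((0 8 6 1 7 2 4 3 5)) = 9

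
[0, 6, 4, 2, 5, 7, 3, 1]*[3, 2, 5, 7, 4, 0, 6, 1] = [3, 6, 4, 5, 0, 1, 7, 2]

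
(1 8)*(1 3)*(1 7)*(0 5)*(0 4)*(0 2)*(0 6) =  (0 5 4 2 6)(1 8 3 7)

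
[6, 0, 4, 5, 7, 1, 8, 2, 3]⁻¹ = [1, 5, 7, 8, 2, 3, 0, 4, 6]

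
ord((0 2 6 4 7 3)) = 6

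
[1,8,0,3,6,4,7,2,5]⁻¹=[2,0,7,3,5,8,4,6,1]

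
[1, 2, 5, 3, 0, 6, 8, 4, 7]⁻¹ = [4, 0, 1, 3, 7, 2, 5, 8, 6]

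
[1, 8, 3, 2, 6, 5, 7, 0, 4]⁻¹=[7, 0, 3, 2, 8, 5, 4, 6, 1]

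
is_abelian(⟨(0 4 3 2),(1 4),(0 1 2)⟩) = no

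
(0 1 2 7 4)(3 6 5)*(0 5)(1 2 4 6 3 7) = (0 2 1 4 5 7 6)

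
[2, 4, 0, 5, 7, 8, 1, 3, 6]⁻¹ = [2, 6, 0, 7, 1, 3, 8, 4, 5]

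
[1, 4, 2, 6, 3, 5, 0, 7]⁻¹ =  [6, 0, 2, 4, 1, 5, 3, 7]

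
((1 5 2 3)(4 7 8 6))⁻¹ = (1 3 2 5)(4 6 8 7)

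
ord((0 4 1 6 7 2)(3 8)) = 6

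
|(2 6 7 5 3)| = 5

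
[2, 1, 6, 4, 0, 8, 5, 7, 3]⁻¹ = [4, 1, 0, 8, 3, 6, 2, 7, 5]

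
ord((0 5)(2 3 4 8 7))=10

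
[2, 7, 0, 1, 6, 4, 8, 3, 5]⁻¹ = [2, 3, 0, 7, 5, 8, 4, 1, 6]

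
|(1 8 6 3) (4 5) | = 4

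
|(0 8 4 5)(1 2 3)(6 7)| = 12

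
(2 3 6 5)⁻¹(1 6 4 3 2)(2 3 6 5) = (1 5 4 6 3)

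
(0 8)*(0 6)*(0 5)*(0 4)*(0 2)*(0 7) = (0 8 6 5 4 2 7)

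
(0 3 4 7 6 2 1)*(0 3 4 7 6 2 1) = (0 4 6 1 3 7 2)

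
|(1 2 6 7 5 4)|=6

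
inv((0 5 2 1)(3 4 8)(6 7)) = (0 1 2 5)(3 8 4)(6 7)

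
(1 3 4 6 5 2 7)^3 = (1 6 7 4 2 3 5)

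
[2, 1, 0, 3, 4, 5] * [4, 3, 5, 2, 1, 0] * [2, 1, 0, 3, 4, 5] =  [5, 3, 4, 0, 1, 2]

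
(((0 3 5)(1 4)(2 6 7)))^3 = (1 4)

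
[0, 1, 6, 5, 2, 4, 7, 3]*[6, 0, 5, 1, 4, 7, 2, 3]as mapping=[0→6, 1→0, 2→2, 3→7, 4→5, 5→4, 6→3, 7→1]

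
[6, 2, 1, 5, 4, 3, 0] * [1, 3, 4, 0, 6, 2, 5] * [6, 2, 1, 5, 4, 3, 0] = [3, 4, 5, 1, 0, 6, 2]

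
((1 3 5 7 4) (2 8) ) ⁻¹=(1 4 7 5 3) (2 8) 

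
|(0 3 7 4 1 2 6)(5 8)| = 14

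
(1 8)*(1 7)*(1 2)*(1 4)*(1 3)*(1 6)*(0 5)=(0 5)(1 8 7 2 4 3 6)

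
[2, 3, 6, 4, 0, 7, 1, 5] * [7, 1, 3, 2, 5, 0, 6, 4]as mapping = [0→3, 1→2, 2→6, 3→5, 4→7, 5→4, 6→1, 7→0]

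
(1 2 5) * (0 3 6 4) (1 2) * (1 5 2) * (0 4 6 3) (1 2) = (1 5 2) 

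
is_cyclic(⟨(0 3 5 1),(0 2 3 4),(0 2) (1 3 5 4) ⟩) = no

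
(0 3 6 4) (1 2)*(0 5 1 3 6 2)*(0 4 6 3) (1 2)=(0 3 1 4 5 2) 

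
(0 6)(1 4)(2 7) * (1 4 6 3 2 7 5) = (0 3 2 5 1 6)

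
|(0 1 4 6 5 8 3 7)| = 8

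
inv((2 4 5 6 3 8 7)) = (2 7 8 3 6 5 4)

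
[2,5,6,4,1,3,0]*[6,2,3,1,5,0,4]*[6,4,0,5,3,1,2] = [5,6,3,1,0,4,2]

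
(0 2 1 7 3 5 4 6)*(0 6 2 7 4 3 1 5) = (0 7 1 4 2 5 3)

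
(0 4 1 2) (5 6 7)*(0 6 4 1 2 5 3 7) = (0 1 5 4 2 6) (3 7) 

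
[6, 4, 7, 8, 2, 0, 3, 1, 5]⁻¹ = [5, 7, 4, 6, 1, 8, 0, 2, 3]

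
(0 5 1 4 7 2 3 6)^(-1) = (0 6 3 2 7 4 1 5)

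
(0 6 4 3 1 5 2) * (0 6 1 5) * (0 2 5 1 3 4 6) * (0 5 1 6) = (0 3 6)(1 2 5)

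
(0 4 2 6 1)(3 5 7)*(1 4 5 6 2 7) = (0 5 1)(3 6 4 7)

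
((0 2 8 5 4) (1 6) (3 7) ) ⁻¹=(0 4 5 8 2) (1 6) (3 7) 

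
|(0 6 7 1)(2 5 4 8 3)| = 20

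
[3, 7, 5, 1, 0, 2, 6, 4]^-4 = [3, 7, 2, 1, 0, 5, 6, 4]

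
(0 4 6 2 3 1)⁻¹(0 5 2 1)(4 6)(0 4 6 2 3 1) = (0 4 5 3)(2 6)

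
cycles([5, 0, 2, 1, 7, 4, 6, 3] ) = (0 5 4 7 3 1) 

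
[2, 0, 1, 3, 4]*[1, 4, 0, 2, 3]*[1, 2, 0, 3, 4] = [1, 2, 4, 0, 3]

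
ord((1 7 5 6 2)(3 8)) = 10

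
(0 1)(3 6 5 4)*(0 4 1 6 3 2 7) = (0 6 5 1 4 2 7)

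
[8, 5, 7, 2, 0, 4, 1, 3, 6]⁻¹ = [4, 6, 3, 7, 5, 1, 8, 2, 0]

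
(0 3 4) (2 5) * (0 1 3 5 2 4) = (0 5 4 1 3) 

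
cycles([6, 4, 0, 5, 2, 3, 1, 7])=(0 6 1 4 2)(3 5)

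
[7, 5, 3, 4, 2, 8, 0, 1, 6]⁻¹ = [6, 7, 4, 2, 3, 1, 8, 0, 5]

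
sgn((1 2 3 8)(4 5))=1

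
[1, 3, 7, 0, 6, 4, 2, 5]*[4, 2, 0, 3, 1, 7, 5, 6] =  [2, 3, 6, 4, 5, 1, 0, 7]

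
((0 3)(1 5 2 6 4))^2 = (1 2 4 5 6)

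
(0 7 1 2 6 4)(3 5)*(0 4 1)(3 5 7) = (0 3 7)(1 2 6)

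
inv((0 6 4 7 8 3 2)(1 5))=(0 2 3 8 7 4 6)(1 5)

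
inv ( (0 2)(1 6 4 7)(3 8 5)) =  (0 2)(1 7 4 6)(3 5 8)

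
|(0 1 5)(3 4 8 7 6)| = 15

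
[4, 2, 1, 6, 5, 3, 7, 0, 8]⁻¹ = [7, 2, 1, 5, 0, 4, 3, 6, 8]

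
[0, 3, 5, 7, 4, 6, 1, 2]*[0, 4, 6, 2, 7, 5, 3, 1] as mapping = [0→0, 1→2, 2→5, 3→1, 4→7, 5→3, 6→4, 7→6] 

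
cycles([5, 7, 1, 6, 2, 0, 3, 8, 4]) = (0 5)(1 7 8 4 2)(3 6)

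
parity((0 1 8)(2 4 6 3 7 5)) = odd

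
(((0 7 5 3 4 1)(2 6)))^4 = (0 4 5)(1 3 7)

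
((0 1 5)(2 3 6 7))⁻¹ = (0 5 1)(2 7 6 3)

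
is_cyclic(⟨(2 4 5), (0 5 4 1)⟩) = no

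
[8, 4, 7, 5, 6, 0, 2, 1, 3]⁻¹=[5, 7, 6, 8, 1, 3, 4, 2, 0]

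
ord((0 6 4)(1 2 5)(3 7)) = 6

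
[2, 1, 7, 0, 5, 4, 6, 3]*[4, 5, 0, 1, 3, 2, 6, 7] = [0, 5, 7, 4, 2, 3, 6, 1]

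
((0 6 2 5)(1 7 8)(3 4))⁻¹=(0 5 2 6)(1 8 7)(3 4)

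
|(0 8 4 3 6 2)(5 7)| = 6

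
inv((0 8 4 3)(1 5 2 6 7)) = (0 3 4 8)(1 7 6 2 5)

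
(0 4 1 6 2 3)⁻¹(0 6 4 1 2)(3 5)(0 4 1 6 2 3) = (0 5)(1 6 3 4 2)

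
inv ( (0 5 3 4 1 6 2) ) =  (0 2 6 1 4 3 5) 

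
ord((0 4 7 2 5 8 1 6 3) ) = 9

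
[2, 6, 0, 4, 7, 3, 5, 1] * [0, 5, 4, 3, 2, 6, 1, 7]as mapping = [0→4, 1→1, 2→0, 3→2, 4→7, 5→3, 6→6, 7→5]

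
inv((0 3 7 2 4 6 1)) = (0 1 6 4 2 7 3)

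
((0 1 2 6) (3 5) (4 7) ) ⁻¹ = (0 6 2 1) (3 5) (4 7) 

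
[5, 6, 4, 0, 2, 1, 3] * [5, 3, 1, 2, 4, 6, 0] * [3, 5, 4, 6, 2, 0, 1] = [1, 3, 2, 0, 5, 6, 4]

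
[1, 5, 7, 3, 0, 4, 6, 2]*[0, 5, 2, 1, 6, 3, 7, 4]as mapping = [0→5, 1→3, 2→4, 3→1, 4→0, 5→6, 6→7, 7→2]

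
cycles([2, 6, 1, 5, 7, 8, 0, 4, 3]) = (0 2 1 6)(3 5 8)(4 7)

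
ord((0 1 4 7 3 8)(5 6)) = 6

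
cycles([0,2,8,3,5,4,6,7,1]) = (1 2 8)(4 5)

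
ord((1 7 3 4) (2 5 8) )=12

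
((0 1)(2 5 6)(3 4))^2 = (2 6 5)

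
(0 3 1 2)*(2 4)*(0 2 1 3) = (1 4)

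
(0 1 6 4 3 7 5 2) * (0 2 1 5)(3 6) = (0 5 1 3 7)(4 6)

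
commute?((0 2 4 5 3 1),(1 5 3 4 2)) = no:(0 2 4 5 3 1) * (1 5 3 4 2) = (0 1)(3 5 4),(1 5 3 4 2) * (0 2 4 5 3 1) = (0 2)(1 3 5)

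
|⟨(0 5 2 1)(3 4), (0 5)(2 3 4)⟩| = 720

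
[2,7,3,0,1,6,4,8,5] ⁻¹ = [3,4,0,2,6,8,5,1,7] 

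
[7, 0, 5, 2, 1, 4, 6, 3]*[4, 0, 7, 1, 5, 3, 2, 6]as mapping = [0→6, 1→4, 2→3, 3→7, 4→0, 5→5, 6→2, 7→1]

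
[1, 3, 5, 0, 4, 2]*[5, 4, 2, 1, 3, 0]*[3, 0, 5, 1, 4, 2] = [4, 0, 3, 2, 1, 5]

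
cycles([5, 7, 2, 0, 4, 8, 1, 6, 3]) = (0 5 8 3) (1 7 6) 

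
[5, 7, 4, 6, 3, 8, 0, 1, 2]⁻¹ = [6, 7, 8, 4, 2, 0, 3, 1, 5]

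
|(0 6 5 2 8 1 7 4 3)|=9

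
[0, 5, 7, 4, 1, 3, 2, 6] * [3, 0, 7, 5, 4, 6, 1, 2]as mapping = [0→3, 1→6, 2→2, 3→4, 4→0, 5→5, 6→7, 7→1]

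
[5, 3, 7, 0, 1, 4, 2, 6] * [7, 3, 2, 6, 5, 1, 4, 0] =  [1, 6, 0, 7, 3, 5, 2, 4]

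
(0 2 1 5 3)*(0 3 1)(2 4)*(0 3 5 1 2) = (0 4)(2 3 5)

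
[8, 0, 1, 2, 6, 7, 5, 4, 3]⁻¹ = [1, 2, 3, 8, 7, 6, 4, 5, 0]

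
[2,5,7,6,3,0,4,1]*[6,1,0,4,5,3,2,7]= [0,3,7,2,4,6,5,1]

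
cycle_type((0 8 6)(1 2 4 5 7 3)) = 3.6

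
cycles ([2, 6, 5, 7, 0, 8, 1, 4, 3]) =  (0 2 5 8 3 7 4) (1 6) 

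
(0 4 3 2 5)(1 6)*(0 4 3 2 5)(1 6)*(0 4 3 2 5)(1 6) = (0 2 4 5 3)(1 6)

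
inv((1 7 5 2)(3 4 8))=(1 2 5 7)(3 8 4)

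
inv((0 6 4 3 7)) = (0 7 3 4 6)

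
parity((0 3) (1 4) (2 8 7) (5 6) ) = odd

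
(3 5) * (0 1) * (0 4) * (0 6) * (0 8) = (0 1 4 6 8)(3 5)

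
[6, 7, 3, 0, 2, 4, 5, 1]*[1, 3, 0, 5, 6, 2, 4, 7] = [4, 7, 5, 1, 0, 6, 2, 3]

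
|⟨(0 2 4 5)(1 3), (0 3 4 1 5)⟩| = 360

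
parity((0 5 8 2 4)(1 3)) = odd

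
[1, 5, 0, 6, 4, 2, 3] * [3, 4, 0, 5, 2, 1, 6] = [4, 1, 3, 6, 2, 0, 5]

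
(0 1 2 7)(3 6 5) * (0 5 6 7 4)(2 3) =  (0 1 3 7 5 2 4)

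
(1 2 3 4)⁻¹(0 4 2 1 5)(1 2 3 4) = (0 1 3 2 5)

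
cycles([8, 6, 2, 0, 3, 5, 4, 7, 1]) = (0 8 1 6 4 3)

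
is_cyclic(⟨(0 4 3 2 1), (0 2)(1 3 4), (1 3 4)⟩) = no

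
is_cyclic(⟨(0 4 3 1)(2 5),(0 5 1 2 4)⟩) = no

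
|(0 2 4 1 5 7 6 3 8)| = 9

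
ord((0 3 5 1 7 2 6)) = 7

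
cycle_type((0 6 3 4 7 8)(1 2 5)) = 3.6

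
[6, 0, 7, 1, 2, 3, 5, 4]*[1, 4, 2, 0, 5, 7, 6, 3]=[6, 1, 3, 4, 2, 0, 7, 5]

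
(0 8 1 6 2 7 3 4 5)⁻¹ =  (0 5 4 3 7 2 6 1 8)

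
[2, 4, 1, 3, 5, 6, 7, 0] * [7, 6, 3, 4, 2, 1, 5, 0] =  [3, 2, 6, 4, 1, 5, 0, 7]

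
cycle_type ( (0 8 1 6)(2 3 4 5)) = 4^2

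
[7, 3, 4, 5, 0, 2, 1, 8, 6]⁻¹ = [4, 6, 5, 1, 2, 3, 8, 0, 7]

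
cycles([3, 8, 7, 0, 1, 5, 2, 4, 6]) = (0 3)(1 8 6 2 7 4)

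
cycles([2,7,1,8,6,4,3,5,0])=(0 2 1 7 5 4 6 3 8)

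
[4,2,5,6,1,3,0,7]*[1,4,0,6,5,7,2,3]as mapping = [0→5,1→0,2→7,3→2,4→4,5→6,6→1,7→3]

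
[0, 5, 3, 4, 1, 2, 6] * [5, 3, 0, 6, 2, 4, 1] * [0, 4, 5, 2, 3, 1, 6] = [1, 3, 6, 5, 2, 0, 4]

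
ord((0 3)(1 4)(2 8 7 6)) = 4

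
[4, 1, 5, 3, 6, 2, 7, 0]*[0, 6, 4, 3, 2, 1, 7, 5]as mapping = [0→2, 1→6, 2→1, 3→3, 4→7, 5→4, 6→5, 7→0]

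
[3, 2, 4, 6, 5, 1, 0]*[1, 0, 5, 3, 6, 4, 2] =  [3, 5, 6, 2, 4, 0, 1]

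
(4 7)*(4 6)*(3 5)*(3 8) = (3 5 8)(4 7 6)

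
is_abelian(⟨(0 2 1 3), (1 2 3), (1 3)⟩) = no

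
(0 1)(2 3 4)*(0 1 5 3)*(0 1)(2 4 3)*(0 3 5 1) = (0 1 3 5 2)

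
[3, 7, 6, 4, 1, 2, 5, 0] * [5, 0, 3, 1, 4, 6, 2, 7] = [1, 7, 2, 4, 0, 3, 6, 5]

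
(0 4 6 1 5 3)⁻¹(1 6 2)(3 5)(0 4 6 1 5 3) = (0 3)(1 2 5)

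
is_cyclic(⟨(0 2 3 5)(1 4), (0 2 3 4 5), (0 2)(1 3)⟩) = no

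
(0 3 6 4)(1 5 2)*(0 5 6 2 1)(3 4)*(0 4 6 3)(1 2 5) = (0 6)(1 3 5 2 4)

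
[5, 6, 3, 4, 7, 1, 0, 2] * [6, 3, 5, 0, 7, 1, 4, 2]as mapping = [0→1, 1→4, 2→0, 3→7, 4→2, 5→3, 6→6, 7→5]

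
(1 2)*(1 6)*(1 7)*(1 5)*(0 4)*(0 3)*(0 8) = (0 4 3 8) (1 2 6 7 5) 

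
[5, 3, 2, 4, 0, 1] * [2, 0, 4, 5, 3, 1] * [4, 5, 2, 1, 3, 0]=[5, 0, 3, 1, 2, 4]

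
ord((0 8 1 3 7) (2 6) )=10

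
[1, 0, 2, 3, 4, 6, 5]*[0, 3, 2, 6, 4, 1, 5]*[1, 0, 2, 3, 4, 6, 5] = [3, 1, 2, 5, 4, 6, 0]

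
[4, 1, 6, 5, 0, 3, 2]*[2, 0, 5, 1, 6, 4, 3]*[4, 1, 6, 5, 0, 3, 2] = [2, 4, 5, 0, 6, 1, 3]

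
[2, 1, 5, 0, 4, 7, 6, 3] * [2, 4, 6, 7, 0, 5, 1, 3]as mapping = [0→6, 1→4, 2→5, 3→2, 4→0, 5→3, 6→1, 7→7]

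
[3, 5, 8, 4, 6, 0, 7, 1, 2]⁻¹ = [5, 7, 8, 0, 3, 1, 4, 6, 2]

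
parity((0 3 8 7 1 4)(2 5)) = even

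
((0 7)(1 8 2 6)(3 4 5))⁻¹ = (0 7)(1 6 2 8)(3 5 4)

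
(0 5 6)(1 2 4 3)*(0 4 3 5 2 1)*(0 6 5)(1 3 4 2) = (0 1 3 6 2 4)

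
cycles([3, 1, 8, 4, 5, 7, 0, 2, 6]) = (0 3 4 5 7 2 8 6)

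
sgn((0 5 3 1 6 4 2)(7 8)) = -1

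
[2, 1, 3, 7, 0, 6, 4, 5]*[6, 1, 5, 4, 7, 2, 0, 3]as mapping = [0→5, 1→1, 2→4, 3→3, 4→6, 5→0, 6→7, 7→2]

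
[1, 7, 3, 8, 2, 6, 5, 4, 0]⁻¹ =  [8, 0, 4, 2, 7, 6, 5, 1, 3]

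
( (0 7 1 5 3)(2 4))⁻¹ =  (0 3 5 1 7)(2 4)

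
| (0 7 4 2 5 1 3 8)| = 8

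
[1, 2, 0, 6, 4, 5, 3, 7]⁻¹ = [2, 0, 1, 6, 4, 5, 3, 7]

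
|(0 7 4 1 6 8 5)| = 7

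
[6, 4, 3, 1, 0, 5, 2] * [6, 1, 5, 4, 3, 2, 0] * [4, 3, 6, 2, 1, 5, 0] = [4, 2, 1, 3, 0, 6, 5]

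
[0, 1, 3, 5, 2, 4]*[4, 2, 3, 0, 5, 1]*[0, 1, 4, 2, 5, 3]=[5, 4, 0, 1, 2, 3]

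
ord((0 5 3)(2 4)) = 6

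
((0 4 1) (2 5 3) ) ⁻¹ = (0 1 4) (2 3 5) 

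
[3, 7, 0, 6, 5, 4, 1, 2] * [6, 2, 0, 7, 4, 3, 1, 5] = [7, 5, 6, 1, 3, 4, 2, 0]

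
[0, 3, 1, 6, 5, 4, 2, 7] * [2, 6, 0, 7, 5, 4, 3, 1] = [2, 7, 6, 3, 4, 5, 0, 1]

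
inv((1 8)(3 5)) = (1 8)(3 5)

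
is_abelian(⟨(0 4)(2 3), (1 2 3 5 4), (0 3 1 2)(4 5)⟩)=no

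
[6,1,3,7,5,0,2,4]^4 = [7,1,5,0,2,3,4,6]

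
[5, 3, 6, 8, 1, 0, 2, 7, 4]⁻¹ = [5, 4, 6, 1, 8, 0, 2, 7, 3]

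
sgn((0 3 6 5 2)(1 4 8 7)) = -1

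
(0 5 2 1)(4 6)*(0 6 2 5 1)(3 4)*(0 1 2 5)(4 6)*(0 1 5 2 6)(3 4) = (0 6 4 2 5 1 3)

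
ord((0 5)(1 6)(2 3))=2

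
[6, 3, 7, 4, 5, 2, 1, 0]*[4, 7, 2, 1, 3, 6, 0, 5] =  [0, 1, 5, 3, 6, 2, 7, 4]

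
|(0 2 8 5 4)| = 5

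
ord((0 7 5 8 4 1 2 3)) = 8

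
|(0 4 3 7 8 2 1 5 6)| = 9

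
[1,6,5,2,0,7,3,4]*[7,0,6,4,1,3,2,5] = [0,2,3,6,7,5,4,1]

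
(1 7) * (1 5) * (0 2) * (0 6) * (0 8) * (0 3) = (0 2 6 8 3)(1 7 5)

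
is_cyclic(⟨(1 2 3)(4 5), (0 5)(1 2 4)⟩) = no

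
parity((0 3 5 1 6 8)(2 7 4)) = odd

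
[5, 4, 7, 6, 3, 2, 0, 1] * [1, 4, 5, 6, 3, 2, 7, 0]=[2, 3, 0, 7, 6, 5, 1, 4] 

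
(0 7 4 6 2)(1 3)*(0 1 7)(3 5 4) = (1 5 4 6 2)(3 7)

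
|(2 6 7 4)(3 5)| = 4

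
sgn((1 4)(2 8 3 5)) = 1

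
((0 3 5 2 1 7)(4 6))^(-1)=(0 7 1 2 5 3)(4 6)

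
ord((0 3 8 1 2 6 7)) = 7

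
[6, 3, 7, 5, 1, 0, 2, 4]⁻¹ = [5, 4, 6, 1, 7, 3, 0, 2]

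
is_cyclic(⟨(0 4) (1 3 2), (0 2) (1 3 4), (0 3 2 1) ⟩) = no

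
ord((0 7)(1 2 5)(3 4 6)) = 6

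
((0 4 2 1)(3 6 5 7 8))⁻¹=(0 1 2 4)(3 8 7 5 6)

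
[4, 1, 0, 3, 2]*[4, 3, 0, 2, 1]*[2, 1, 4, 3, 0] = [1, 3, 0, 4, 2]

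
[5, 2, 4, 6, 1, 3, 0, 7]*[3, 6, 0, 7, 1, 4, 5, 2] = [4, 0, 1, 5, 6, 7, 3, 2]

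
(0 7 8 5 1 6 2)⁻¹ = (0 2 6 1 5 8 7)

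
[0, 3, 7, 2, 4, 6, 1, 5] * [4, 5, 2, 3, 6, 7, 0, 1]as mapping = [0→4, 1→3, 2→1, 3→2, 4→6, 5→0, 6→5, 7→7]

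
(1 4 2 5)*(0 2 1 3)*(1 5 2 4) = (0 4 5 3)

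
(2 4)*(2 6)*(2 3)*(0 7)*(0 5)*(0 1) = (0 7 5 1)(2 4 6 3)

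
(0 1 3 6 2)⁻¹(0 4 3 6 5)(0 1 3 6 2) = (1 4 6 2 5)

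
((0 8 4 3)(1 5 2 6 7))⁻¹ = (0 3 4 8)(1 7 6 2 5)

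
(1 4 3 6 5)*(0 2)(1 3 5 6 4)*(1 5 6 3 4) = (0 2)(1 5 4 6 3)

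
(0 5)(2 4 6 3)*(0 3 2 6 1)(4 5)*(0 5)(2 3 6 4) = (0 2)(1 5 6 3 4)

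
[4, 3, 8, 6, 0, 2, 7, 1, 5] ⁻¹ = [4, 7, 5, 1, 0, 8, 3, 6, 2] 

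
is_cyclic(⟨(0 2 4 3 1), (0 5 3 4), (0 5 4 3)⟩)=no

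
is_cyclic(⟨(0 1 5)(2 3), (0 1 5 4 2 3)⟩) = no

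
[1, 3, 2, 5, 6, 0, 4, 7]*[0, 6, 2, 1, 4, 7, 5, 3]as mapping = [0→6, 1→1, 2→2, 3→7, 4→5, 5→0, 6→4, 7→3]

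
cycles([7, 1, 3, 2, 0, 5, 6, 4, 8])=(0 7 4)(2 3)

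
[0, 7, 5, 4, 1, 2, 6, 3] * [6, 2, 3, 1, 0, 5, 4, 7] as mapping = [0→6, 1→7, 2→5, 3→0, 4→2, 5→3, 6→4, 7→1] 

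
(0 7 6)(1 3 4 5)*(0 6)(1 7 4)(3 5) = (0 4 3 1 5 7)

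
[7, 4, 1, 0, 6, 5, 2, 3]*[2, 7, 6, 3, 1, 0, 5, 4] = [4, 1, 7, 2, 5, 0, 6, 3]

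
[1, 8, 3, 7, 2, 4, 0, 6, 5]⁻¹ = [6, 0, 4, 2, 5, 8, 7, 3, 1]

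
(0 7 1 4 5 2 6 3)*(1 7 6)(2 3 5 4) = (0 6 5 3)(1 2)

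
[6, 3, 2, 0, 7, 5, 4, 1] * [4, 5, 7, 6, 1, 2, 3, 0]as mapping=[0→3, 1→6, 2→7, 3→4, 4→0, 5→2, 6→1, 7→5]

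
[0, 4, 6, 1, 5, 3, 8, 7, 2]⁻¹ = [0, 3, 8, 5, 1, 4, 2, 7, 6]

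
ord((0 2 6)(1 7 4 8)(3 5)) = 12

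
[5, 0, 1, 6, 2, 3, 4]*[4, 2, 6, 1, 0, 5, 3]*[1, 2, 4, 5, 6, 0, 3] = [0, 6, 4, 5, 3, 2, 1]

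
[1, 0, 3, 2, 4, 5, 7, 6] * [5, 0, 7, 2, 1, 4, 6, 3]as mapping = [0→0, 1→5, 2→2, 3→7, 4→1, 5→4, 6→3, 7→6]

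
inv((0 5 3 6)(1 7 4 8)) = (0 6 3 5)(1 8 4 7)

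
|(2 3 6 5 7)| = 5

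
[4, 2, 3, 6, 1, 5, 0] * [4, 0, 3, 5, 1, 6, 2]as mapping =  [0→1, 1→3, 2→5, 3→2, 4→0, 5→6, 6→4]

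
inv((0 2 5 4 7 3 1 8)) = (0 8 1 3 7 4 5 2)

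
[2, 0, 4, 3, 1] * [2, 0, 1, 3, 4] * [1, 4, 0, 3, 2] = [4, 0, 2, 3, 1]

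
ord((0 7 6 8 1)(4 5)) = 10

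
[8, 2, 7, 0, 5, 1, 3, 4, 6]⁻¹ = [3, 5, 1, 6, 7, 4, 8, 2, 0]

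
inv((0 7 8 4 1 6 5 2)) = (0 2 5 6 1 4 8 7)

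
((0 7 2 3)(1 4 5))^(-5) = (0 3 2 7)(1 4 5)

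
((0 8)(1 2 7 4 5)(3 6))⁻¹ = (0 8)(1 5 4 7 2)(3 6)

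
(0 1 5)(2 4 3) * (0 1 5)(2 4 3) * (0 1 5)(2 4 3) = ()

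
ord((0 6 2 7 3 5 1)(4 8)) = 14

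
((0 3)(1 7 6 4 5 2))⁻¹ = (0 3)(1 2 5 4 6 7)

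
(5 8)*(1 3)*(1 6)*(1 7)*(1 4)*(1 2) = (1 3 6 7 4 2)(5 8)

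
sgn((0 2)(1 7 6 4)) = 1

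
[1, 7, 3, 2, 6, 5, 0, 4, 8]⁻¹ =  [6, 0, 3, 2, 7, 5, 4, 1, 8]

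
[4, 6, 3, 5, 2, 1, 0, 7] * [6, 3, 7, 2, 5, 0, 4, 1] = [5, 4, 2, 0, 7, 3, 6, 1]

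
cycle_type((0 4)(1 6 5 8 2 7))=2.6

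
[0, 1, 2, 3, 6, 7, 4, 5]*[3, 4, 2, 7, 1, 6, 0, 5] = [3, 4, 2, 7, 0, 5, 1, 6]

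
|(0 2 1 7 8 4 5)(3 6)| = 14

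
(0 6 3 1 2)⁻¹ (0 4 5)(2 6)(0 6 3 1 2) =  (0 3)(4 5 6)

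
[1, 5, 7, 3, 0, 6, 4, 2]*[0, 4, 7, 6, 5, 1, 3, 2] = [4, 1, 2, 6, 0, 3, 5, 7]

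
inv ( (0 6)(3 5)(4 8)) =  (0 6)(3 5)(4 8)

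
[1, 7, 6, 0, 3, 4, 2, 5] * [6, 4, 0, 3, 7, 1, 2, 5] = [4, 5, 2, 6, 3, 7, 0, 1]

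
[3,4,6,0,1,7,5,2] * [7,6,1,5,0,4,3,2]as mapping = [0→5,1→0,2→3,3→7,4→6,5→2,6→4,7→1]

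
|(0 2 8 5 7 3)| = 6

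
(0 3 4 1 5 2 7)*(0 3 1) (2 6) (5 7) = (0 1 7 3 4) (2 5 6) 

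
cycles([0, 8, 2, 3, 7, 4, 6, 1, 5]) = (1 8 5 4 7)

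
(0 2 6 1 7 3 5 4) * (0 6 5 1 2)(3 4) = (1 7 4 6 2 5 3)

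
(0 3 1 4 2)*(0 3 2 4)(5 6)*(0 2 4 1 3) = (0 4 1 2)(5 6)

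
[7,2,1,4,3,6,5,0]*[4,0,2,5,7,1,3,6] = [6,2,0,7,5,3,1,4]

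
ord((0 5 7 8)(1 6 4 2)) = 4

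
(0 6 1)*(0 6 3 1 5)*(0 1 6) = (0 3 6 5 1)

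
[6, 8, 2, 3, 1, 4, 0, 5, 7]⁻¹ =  [6, 4, 2, 3, 5, 7, 0, 8, 1]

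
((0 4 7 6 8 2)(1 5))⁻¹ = (0 2 8 6 7 4)(1 5)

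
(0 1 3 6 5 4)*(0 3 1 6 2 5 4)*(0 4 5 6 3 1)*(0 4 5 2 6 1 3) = (1 4 3 6 2)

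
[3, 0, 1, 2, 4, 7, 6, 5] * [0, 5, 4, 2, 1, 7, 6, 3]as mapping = [0→2, 1→0, 2→5, 3→4, 4→1, 5→3, 6→6, 7→7]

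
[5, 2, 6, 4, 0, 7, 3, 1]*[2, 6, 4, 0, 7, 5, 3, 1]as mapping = [0→5, 1→4, 2→3, 3→7, 4→2, 5→1, 6→0, 7→6]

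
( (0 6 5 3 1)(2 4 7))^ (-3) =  (0 5 1 6 3)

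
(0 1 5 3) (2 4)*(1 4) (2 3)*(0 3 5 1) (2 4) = (0 2) (4 5) 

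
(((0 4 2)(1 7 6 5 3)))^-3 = (1 6 3 7 5)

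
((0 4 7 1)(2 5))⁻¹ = (0 1 7 4)(2 5)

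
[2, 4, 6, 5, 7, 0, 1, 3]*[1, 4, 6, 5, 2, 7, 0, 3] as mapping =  [0→6, 1→2, 2→0, 3→7, 4→3, 5→1, 6→4, 7→5] 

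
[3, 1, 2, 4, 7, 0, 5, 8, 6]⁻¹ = [5, 1, 2, 0, 3, 6, 8, 4, 7]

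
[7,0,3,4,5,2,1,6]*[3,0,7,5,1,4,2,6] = [6,3,5,1,4,7,0,2]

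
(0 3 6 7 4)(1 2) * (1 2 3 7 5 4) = (0 7 1 3 6 5 4)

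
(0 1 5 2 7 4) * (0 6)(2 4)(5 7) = (0 1 7 2 5 4 6)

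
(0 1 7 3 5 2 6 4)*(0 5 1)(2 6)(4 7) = (1 4 5 6 7 3)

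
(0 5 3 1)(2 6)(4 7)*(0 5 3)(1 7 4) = (0 3 7 1 5)(2 6)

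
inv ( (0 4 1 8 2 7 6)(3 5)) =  (0 6 7 2 8 1 4)(3 5)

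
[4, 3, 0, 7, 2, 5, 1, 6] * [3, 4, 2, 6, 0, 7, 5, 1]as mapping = [0→0, 1→6, 2→3, 3→1, 4→2, 5→7, 6→4, 7→5]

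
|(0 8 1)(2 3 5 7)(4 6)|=12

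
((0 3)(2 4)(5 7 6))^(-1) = (0 3)(2 4)(5 6 7)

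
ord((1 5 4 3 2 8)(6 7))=6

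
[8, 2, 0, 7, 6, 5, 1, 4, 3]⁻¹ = [2, 6, 1, 8, 7, 5, 4, 3, 0]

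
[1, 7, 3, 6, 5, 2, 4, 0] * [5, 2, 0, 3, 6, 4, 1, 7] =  [2, 7, 3, 1, 4, 0, 6, 5] 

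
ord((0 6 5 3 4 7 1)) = 7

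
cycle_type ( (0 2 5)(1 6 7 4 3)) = 3.5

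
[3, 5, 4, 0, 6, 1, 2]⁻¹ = [3, 5, 6, 0, 2, 1, 4]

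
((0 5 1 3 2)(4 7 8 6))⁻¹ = (0 2 3 1 5)(4 6 8 7)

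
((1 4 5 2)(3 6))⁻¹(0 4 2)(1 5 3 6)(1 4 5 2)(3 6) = (0 5 1)(2 6 3 4)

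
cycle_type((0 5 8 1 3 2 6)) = 7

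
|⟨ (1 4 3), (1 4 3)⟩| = 3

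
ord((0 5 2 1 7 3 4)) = 7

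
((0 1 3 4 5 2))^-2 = (0 5 3)(1 2 4)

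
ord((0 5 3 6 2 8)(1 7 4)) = 6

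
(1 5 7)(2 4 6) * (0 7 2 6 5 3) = (0 7 1 3)(2 4 5)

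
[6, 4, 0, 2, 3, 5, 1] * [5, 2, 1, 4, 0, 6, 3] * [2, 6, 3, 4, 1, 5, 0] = [4, 2, 5, 6, 1, 0, 3]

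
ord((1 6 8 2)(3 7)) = 4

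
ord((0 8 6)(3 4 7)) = 3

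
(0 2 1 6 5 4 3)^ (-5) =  (0 1 5 3 2 6 4)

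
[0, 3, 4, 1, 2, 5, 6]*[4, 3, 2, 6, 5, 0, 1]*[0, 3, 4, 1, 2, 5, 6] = [2, 6, 5, 1, 4, 0, 3]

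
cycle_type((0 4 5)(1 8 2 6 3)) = 3.5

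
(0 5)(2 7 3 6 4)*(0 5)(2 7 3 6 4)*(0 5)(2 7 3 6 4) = (0 5)(2 6 7 4 3)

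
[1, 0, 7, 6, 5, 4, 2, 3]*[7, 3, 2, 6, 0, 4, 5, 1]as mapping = [0→3, 1→7, 2→1, 3→5, 4→4, 5→0, 6→2, 7→6]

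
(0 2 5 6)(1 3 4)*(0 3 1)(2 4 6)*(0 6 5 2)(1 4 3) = (0 3 5)(1 4 6)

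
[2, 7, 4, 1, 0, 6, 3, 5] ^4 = [2, 3, 4, 6, 0, 7, 5, 1] 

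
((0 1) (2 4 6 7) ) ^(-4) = () 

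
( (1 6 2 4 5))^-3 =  (1 2 5 6 4)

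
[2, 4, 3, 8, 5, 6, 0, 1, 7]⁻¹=[6, 7, 0, 2, 1, 4, 5, 8, 3]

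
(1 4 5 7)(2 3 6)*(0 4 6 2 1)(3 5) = (0 4 3 2 5 7)(1 6)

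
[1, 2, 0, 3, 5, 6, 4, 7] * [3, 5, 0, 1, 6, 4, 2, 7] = [5, 0, 3, 1, 4, 2, 6, 7]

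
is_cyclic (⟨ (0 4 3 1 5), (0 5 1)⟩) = no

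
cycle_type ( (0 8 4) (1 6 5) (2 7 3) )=3^3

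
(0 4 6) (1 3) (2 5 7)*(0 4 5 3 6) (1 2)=(0 5 7 1 6 4) (2 3) 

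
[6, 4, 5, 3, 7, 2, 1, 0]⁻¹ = [7, 6, 5, 3, 1, 2, 0, 4]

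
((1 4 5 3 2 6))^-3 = (1 3)(2 4)(5 6)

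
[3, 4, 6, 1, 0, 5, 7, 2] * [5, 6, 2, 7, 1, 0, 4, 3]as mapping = [0→7, 1→1, 2→4, 3→6, 4→5, 5→0, 6→3, 7→2]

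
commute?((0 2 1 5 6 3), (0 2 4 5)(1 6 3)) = no:(0 2 1 5 6 3)*(0 2 4 5)(1 6 3) = (0 4 5 3 2 6 1), (0 2 4 5)(1 6 3)*(0 2 1 5 6 3) = (0 1 3 5 2 4 6)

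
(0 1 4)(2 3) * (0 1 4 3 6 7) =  (0 4 1 3 2 6 7)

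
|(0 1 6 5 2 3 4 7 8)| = 9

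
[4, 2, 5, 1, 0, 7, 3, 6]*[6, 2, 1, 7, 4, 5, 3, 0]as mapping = [0→4, 1→1, 2→5, 3→2, 4→6, 5→0, 6→7, 7→3]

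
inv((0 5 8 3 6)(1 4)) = (0 6 3 8 5)(1 4)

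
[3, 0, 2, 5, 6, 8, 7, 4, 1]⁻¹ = [1, 8, 2, 0, 7, 3, 4, 6, 5]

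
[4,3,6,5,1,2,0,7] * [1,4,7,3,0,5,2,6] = [0,3,2,5,4,7,1,6]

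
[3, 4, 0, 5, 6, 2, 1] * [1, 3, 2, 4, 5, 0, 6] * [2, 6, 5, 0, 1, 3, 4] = [1, 3, 6, 2, 4, 5, 0]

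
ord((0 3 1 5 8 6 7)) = 7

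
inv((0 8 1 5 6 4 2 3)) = (0 3 2 4 6 5 1 8)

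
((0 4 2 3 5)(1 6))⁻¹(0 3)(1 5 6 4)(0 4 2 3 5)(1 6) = (0 1 2 6)(4 5)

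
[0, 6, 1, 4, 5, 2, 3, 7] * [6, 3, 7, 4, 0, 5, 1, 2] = [6, 1, 3, 0, 5, 7, 4, 2]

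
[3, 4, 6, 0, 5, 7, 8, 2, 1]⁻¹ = [3, 8, 7, 0, 1, 4, 2, 5, 6]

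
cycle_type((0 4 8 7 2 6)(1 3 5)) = 3.6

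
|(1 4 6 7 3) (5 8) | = 10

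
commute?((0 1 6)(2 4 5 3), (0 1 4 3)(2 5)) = no:(0 1 6)(2 4 5 3) * (0 1 4 3)(2 5) = (0 4 2 3 5)(1 6), (0 1 4 3)(2 5) * (0 1 6)(2 4 5 3) = (0 6)(1 5 4 2 3)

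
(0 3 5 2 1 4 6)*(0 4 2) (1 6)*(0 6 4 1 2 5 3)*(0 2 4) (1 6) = (0 2) (1 5) 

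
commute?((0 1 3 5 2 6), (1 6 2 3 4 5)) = no:(0 1 3 5 2 6)*(1 6 2 3 4 5) = (0 6)(1 4 5 3), (1 6 2 3 4 5)*(0 1 3 5 2 6) = (0 1)(2 5 3 4)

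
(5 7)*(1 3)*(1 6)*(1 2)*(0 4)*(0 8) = (0 4 8)(1 3 6 2)(5 7)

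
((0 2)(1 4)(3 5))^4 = ()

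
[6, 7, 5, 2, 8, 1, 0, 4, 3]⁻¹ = [6, 5, 3, 8, 7, 2, 0, 1, 4]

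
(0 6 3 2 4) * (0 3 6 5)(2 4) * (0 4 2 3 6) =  (0 5 4 6)(2 3)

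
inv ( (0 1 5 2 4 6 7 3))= (0 3 7 6 4 2 5 1)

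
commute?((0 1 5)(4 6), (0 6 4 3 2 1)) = no:(0 1 5)(4 6)*(0 6 4 3 2 1) = (1 5 6 3 2), (0 6 4 3 2 1)*(0 1 5)(4 6) = (0 4 3 2 5)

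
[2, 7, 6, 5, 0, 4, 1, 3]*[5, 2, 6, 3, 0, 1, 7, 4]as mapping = [0→6, 1→4, 2→7, 3→1, 4→5, 5→0, 6→2, 7→3]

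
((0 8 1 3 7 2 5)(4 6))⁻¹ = (0 5 2 7 3 1 8)(4 6)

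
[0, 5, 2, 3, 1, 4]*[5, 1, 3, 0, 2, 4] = [5, 4, 3, 0, 1, 2]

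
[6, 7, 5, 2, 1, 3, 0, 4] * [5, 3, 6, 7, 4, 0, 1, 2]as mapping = [0→1, 1→2, 2→0, 3→6, 4→3, 5→7, 6→5, 7→4]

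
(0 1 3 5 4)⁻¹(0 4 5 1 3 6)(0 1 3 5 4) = (0 4 3 5 6 1)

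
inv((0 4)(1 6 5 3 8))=(0 4)(1 8 3 5 6)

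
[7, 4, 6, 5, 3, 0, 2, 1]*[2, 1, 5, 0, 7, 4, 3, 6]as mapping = [0→6, 1→7, 2→3, 3→4, 4→0, 5→2, 6→5, 7→1]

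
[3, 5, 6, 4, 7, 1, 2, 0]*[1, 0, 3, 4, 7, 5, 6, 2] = [4, 5, 6, 7, 2, 0, 3, 1]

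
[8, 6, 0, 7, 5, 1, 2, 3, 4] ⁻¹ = [2, 5, 6, 7, 8, 4, 1, 3, 0] 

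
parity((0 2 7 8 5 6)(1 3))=even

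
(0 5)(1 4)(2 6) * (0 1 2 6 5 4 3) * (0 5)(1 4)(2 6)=(0 1 3 5 4 6 2)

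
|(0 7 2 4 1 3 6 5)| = 8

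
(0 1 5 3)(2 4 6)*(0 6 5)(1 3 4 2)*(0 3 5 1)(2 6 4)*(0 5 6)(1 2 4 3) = (0 6 5 4 2)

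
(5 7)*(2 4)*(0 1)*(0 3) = (0 1 3)(2 4)(5 7)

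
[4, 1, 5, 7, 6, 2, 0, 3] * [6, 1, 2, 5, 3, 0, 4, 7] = [3, 1, 0, 7, 4, 2, 6, 5]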